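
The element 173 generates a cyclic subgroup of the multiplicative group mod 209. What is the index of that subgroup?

2

ord(173) | φ(209) = φ(11·19) = (11−1)·(19−1) = 10·18 = 180 = 2^2 · 3^2 · 5.
Divisors of 180: 1, 2, 3, 4, 5, 6, 9, 10, 12, 15, 18, 20, 30, 36, 45, 60, 90, 180.
Evaluate successive powers at the divisors of 180:
173^1 ≡ 173
173^2 ≡ 42
173^3 ≡ 160
173^4 ≡ 92
173^5 ≡ 32
173^6 ≡ 102
173^9 ≡ 18
173^10 ≡ 188
173^12 ≡ 163
173^15 ≡ 164
173^18 ≡ 115
173^20 ≡ 23
173^30 ≡ 144
173^36 ≡ 58
173^45 ≡ 208
173^60 ≡ 45
173^90 ≡ 1
So ord_209(173) = 90, hence |⟨173⟩| = 90.
The index is φ(209) / ord(173) = 180 / 90 = 2.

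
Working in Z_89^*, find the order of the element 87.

22

Since 87 ∈ (Z/89Z)^×, its order divides φ(89) = 89 − 1 = 88 = 2^3 · 11.
Divisors of 88: 1, 2, 4, 8, 11, 22, 44, 88.
Evaluate successive powers at the divisors of 88:
87^1 ≡ 87
87^2 ≡ 4
87^4 ≡ 16
87^8 ≡ 78
87^11 ≡ 88
87^22 ≡ 1
So ord_89(87) = 22.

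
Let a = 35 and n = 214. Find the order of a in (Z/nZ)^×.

Since 35 ∈ (Z/214Z)^×, its order divides φ(214) = φ(2)·φ(107) = 1·106 = 106 = 2 · 53.
Divisors of 106: 1, 2, 53, 106.
Compute 35^d (mod 214) for the divisors d until we hit 1:
35^1 ≡ 35 (mod 214)
35^2 ≡ 155 (mod 214)
35^53 ≡ 1 (mod 214) ✓
Hence ord(35) = 53.

53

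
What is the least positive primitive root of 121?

2

φ(121) = φ(11^2) = 11·(11−1) = 110 = 2 · 5 · 11.
g is a primitive root iff g^(110/q) ≢ 1 (mod 121) for each prime q ∈ {2, 5, 11}.
g = 2: 2^55 ≡ 120; 2^22 ≡ 81; 2^10 ≡ 56 — none is 1, so 2 is a primitive root.
The smallest primitive root modulo 121 is 2.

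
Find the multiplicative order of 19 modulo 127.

Since 19 ∈ (Z/127Z)^×, its order divides φ(127) = 127 − 1 = 126 = 2 · 3^2 · 7.
Divisors of 126: 1, 2, 3, 6, 7, 9, 14, 18, 21, 42, 63, 126.
Evaluate successive powers at the divisors of 126:
19^1 ≡ 19 (mod 127)
19^2 ≡ 107 (mod 127)
19^3 ≡ 1 (mod 127) ✓
Therefore the multiplicative order of 19 modulo 127 is 3.

3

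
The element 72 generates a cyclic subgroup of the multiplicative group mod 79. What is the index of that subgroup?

2

By Lagrange's theorem, ord_79(72) divides φ(79) = 79 − 1 = 78 = 2 · 3 · 13.
Divisors of 78: 1, 2, 3, 6, 13, 26, 39, 78.
Check 72^d mod 79 for each divisor in increasing order:
72^1 ≡ 72 (mod 79)
72^2 ≡ 49 (mod 79)
72^3 ≡ 52 (mod 79)
72^6 ≡ 18 (mod 79)
72^13 ≡ 23 (mod 79)
72^26 ≡ 55 (mod 79)
72^39 ≡ 1 (mod 79) ✓
Thus |⟨72⟩| = ord(72) = 39.
[(Z/79Z)^× : ⟨72⟩] = 78/39 = 2.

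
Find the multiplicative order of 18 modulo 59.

58

The order of 18 must divide φ(59) = 59 − 1 = 58 = 2 · 29.
Divisors of 58: 1, 2, 29, 58.
Test each divisor d:
18^1 ≡ 18 (mod 59)
18^2 ≡ 29 (mod 59)
18^29 ≡ 58 (mod 59)
18^58 ≡ 1 (mod 59) ✓
The smallest such exponent is 58, so the order of 18 is 58.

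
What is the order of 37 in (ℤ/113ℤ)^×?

Since 37 ∈ (Z/113Z)^×, its order divides φ(113) = 113 − 1 = 112 = 2^4 · 7.
Divisors of 112: 1, 2, 4, 7, 8, 14, 16, 28, 56, 112.
Compute 37^d (mod 113) for the divisors d until we hit 1:
37^1 ≡ 37
37^2 ≡ 13
37^4 ≡ 56
37^7 ≡ 42
37^8 ≡ 85
37^14 ≡ 69
37^16 ≡ 106
37^28 ≡ 15
37^56 ≡ 112
37^112 ≡ 1
Therefore the multiplicative order of 37 modulo 113 is 112.

112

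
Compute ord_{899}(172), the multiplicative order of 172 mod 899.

420

By Lagrange's theorem, ord_899(172) divides φ(899) = φ(29·31) = (29−1)·(31−1) = 28·30 = 840 = 2^3 · 3 · 5 · 7.
Divisors of 840: 1, 2, 3, 4, 5, 6, 7, 8, 10, 12, 14, 15, 20, 21, 24, 28, 30, 35, 40, 42, 56, 60, 70, 84, 105, 120, 140, 168, 210, 280, 420, 840.
Check 172^d mod 899 for each divisor in increasing order:
172^1 ≡ 172 (mod 899)
172^2 ≡ 816 (mod 899)
172^3 ≡ 108 (mod 899)
172^4 ≡ 596 (mod 899)
172^5 ≡ 26 (mod 899)
172^6 ≡ 876 (mod 899)
172^7 ≡ 539 (mod 899)
172^8 ≡ 111 (mod 899)
172^10 ≡ 676 (mod 899)
172^12 ≡ 529 (mod 899)
172^14 ≡ 144 (mod 899)
172^15 ≡ 495 (mod 899)
172^20 ≡ 284 (mod 899)
172^21 ≡ 302 (mod 899)
172^24 ≡ 252 (mod 899)
172^28 ≡ 59 (mod 899)
172^30 ≡ 497 (mod 899)
172^35 ≡ 336 (mod 899)
172^40 ≡ 645 (mod 899)
172^42 ≡ 405 (mod 899)
172^56 ≡ 784 (mod 899)
172^60 ≡ 683 (mod 899)
172^70 ≡ 521 (mod 899)
172^84 ≡ 407 (mod 899)
172^105 ≡ 650 (mod 899)
172^120 ≡ 807 (mod 899)
172^140 ≡ 842 (mod 899)
172^168 ≡ 233 (mod 899)
172^210 ≡ 869 (mod 899)
172^280 ≡ 552 (mod 899)
172^420 ≡ 1 (mod 899) ✓
Hence ord(172) = 420.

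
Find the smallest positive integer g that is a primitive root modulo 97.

5

φ(97) = 97 − 1 = 96 = 2^5 · 3.
Test candidates g = 2, 3, … against the prime factors q ∈ {2, 3} of φ(97): g is a generator iff g^(96/q) ≢ 1 for every such q.
g = 2: 2^48 ≡ 1 — hits 1, so not a primitive root.
g = 3: 3^48 ≡ 1 — hits 1, so not a primitive root.
g = 4: 4^48 ≡ 1 — hits 1, so not a primitive root.
g = 5: 5^48 ≡ 96; 5^32 ≡ 35 — none is 1, so 5 is a primitive root.
Hence the least primitive root of 97 is 5.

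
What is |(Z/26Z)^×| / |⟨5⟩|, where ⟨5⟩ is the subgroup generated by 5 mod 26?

ord(5) | φ(26) = φ(2)·φ(13) = 1·12 = 12 = 2^2 · 3.
Divisors of 12: 1, 2, 3, 4, 6, 12.
Compute 5^d (mod 26) for the divisors d until we hit 1:
5^1 ≡ 5
5^2 ≡ 25
5^3 ≡ 21
5^4 ≡ 1
Thus |⟨5⟩| = ord(5) = 4.
[(Z/26Z)^× : ⟨5⟩] = 12/4 = 3.

3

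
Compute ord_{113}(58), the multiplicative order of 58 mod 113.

112

By Lagrange's theorem, ord_113(58) divides φ(113) = 113 − 1 = 112 = 2^4 · 7.
Divisors of 112: 1, 2, 4, 7, 8, 14, 16, 28, 56, 112.
Evaluate successive powers at the divisors of 112:
58^1 ≡ 58 (mod 113)
58^2 ≡ 87 (mod 113)
58^4 ≡ 111 (mod 113)
58^7 ≡ 78 (mod 113)
58^8 ≡ 4 (mod 113)
58^14 ≡ 95 (mod 113)
58^16 ≡ 16 (mod 113)
58^28 ≡ 98 (mod 113)
58^56 ≡ 112 (mod 113)
58^112 ≡ 1 (mod 113) ✓
The smallest such exponent is 112, so the order of 58 is 112.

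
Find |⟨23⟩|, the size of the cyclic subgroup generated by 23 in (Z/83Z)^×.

41

Since 23 ∈ (Z/83Z)^×, its order divides φ(83) = 83 − 1 = 82 = 2 · 41.
Divisors of 82: 1, 2, 41, 82.
Test each divisor d:
23^1 ≡ 23 (mod 83)
23^2 ≡ 31 (mod 83)
23^41 ≡ 1 (mod 83) ✓
So ord_83(23) = 41.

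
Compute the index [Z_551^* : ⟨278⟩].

42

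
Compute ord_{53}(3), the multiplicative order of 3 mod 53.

52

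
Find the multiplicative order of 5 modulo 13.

The order of 5 must divide φ(13) = 13 − 1 = 12 = 2^2 · 3.
Divisors of 12: 1, 2, 3, 4, 6, 12.
Check 5^d mod 13 for each divisor in increasing order:
5^1 ≡ 5
5^2 ≡ 12
5^3 ≡ 8
5^4 ≡ 1
Therefore the multiplicative order of 5 modulo 13 is 4.

4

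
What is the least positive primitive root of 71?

φ(71) = 71 − 1 = 70 = 2 · 5 · 7.
Test candidates g = 2, 3, … against the prime factors q ∈ {2, 5, 7} of φ(71): g is a generator iff g^(70/q) ≢ 1 for every such q.
g = 2: 2^35 ≡ 1 — hits 1, so not a primitive root.
g = 3: 3^35 ≡ 1 — hits 1, so not a primitive root.
g = 4: 4^35 ≡ 1 — hits 1, so not a primitive root.
g = 5: 5^35 ≡ 1 — hits 1, so not a primitive root.
g = 6: 6^35 ≡ 1 — hits 1, so not a primitive root.
g = 7: 7^35 ≡ 70; 7^14 ≡ 54; 7^10 ≡ 45 — none is 1, so 7 is a primitive root.
So 7 is the smallest generator of (Z/71Z)^×.

7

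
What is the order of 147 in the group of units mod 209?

By Lagrange's theorem, ord_209(147) divides φ(209) = φ(11·19) = (11−1)·(19−1) = 10·18 = 180 = 2^2 · 3^2 · 5.
Divisors of 180: 1, 2, 3, 4, 5, 6, 9, 10, 12, 15, 18, 20, 30, 36, 45, 60, 90, 180.
Test each divisor d:
147^1 ≡ 147 (mod 209)
147^2 ≡ 82 (mod 209)
147^3 ≡ 141 (mod 209)
147^4 ≡ 36 (mod 209)
147^5 ≡ 67 (mod 209)
147^6 ≡ 26 (mod 209)
147^9 ≡ 113 (mod 209)
147^10 ≡ 100 (mod 209)
147^12 ≡ 49 (mod 209)
147^15 ≡ 12 (mod 209)
147^18 ≡ 20 (mod 209)
147^20 ≡ 177 (mod 209)
147^30 ≡ 144 (mod 209)
147^36 ≡ 191 (mod 209)
147^45 ≡ 56 (mod 209)
147^60 ≡ 45 (mod 209)
147^90 ≡ 1 (mod 209) ✓
Therefore the multiplicative order of 147 modulo 209 is 90.

90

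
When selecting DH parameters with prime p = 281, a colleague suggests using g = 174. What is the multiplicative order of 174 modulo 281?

280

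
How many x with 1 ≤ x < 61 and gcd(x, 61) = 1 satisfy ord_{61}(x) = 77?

0

φ(61) = 61 − 1 = 60 = 2^2 · 3 · 5.
In a cyclic group of order 60, there are φ(d) elements of order d for each divisor d of 60, and zero for non-divisors.
77 does not divide 60, so no element of (Z/61Z)^× has order 77.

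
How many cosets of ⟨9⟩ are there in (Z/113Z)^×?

ord(9) | φ(113) = 113 − 1 = 112 = 2^4 · 7.
Divisors of 112: 1, 2, 4, 7, 8, 14, 16, 28, 56, 112.
Test each divisor d:
9^1 ≡ 9 (mod 113)
9^2 ≡ 81 (mod 113)
9^4 ≡ 7 (mod 113)
9^7 ≡ 18 (mod 113)
9^8 ≡ 49 (mod 113)
9^14 ≡ 98 (mod 113)
9^16 ≡ 28 (mod 113)
9^28 ≡ 112 (mod 113)
9^56 ≡ 1 (mod 113) ✓
So ord_113(9) = 56, hence |⟨9⟩| = 56.
Index = |(Z/113Z)^×| / |⟨9⟩| = 112 / 56 = 2.

2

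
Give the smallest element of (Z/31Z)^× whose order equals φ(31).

3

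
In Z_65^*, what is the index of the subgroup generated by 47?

12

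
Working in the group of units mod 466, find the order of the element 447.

ord(447) | φ(466) = φ(2)·φ(233) = 1·232 = 232 = 2^3 · 29.
Divisors of 232: 1, 2, 4, 8, 29, 58, 116, 232.
Test each divisor d:
447^1 ≡ 447 (mod 466)
447^2 ≡ 361 (mod 466)
447^4 ≡ 307 (mod 466)
447^8 ≡ 117 (mod 466)
447^29 ≡ 465 (mod 466)
447^58 ≡ 1 (mod 466) ✓
Therefore the multiplicative order of 447 modulo 466 is 58.

58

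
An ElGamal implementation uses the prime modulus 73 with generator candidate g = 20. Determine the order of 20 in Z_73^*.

72

The order of 20 must divide φ(73) = 73 − 1 = 72 = 2^3 · 3^2.
Divisors of 72: 1, 2, 3, 4, 6, 8, 9, 12, 18, 24, 36, 72.
Evaluate successive powers at the divisors of 72:
20^1 ≡ 20
20^2 ≡ 35
20^3 ≡ 43
20^4 ≡ 57
20^6 ≡ 24
20^8 ≡ 37
20^9 ≡ 10
20^12 ≡ 65
20^18 ≡ 27
20^24 ≡ 64
20^36 ≡ 72
20^72 ≡ 1
So ord_73(20) = 72.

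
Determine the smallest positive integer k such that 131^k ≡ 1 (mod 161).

66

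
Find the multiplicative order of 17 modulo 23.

22

ord(17) | φ(23) = 23 − 1 = 22 = 2 · 11.
Divisors of 22: 1, 2, 11, 22.
Evaluate successive powers at the divisors of 22:
17^1 ≡ 17 (mod 23)
17^2 ≡ 13 (mod 23)
17^11 ≡ 22 (mod 23)
17^22 ≡ 1 (mod 23) ✓
Hence ord(17) = 22.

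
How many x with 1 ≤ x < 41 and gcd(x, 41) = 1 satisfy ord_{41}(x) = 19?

0

φ(41) = 41 − 1 = 40 = 2^3 · 5.
Since (Z/41Z)^× is cyclic of order 40, the number of elements of order d is φ(d) when d | 40 and 0 otherwise.
Since 19 ∤ 40, the count is 0.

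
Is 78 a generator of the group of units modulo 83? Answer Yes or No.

φ(83) = 83 − 1 = 82 = 2 · 41.
An element g generates (Z/83Z)^× iff g^(82/q) ≢ 1 (mod 83) for each prime q ∈ {2, 41}.
78^41 ≡ 1 (mod 83)  [q = 2: ≡ 1 ✗]
78^2 ≡ 25 (mod 83)  [q = 41: ≢ 1 ✓]
Since 78^41 ≡ 1, the order of 78 divides 41 < 82, so 78 is not a primitive root.

No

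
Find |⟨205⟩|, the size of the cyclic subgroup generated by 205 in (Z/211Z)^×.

210

Since 205 ∈ (Z/211Z)^×, its order divides φ(211) = 211 − 1 = 210 = 2 · 3 · 5 · 7.
Divisors of 210: 1, 2, 3, 5, 6, 7, 10, 14, 15, 21, 30, 35, 42, 70, 105, 210.
Check 205^d mod 211 for each divisor in increasing order:
205^1 ≡ 205 (mod 211)
205^2 ≡ 36 (mod 211)
205^3 ≡ 206 (mod 211)
205^5 ≡ 31 (mod 211)
205^6 ≡ 25 (mod 211)
205^7 ≡ 61 (mod 211)
205^10 ≡ 117 (mod 211)
205^14 ≡ 134 (mod 211)
205^15 ≡ 40 (mod 211)
205^21 ≡ 156 (mod 211)
205^30 ≡ 123 (mod 211)
205^35 ≡ 15 (mod 211)
205^42 ≡ 71 (mod 211)
205^70 ≡ 14 (mod 211)
205^105 ≡ 210 (mod 211)
205^210 ≡ 1 (mod 211) ✓
So ord_211(205) = 210.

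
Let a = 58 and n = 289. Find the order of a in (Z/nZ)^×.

Since 58 ∈ (Z/289Z)^×, its order divides φ(289) = φ(17^2) = 17·(17−1) = 272 = 2^4 · 17.
Divisors of 272: 1, 2, 4, 8, 16, 17, 34, 68, 136, 272.
Compute 58^d (mod 289) for the divisors d until we hit 1:
58^1 ≡ 58 (mod 289)
58^2 ≡ 185 (mod 289)
58^4 ≡ 123 (mod 289)
58^8 ≡ 101 (mod 289)
58^16 ≡ 86 (mod 289)
58^17 ≡ 75 (mod 289)
58^34 ≡ 134 (mod 289)
58^68 ≡ 38 (mod 289)
58^136 ≡ 288 (mod 289)
58^272 ≡ 1 (mod 289) ✓
So ord_289(58) = 272.

272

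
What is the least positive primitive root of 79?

3

φ(79) = 79 − 1 = 78 = 2 · 3 · 13.
Test candidates g = 2, 3, … against the prime factors q ∈ {2, 3, 13} of φ(79): g is a generator iff g^(78/q) ≢ 1 for every such q.
g = 2: 2^39 ≡ 1 — hits 1, so not a primitive root.
g = 3: 3^39 ≡ 78; 3^26 ≡ 23; 3^6 ≡ 18 — none is 1, so 3 is a primitive root.
So 3 is the smallest generator of (Z/79Z)^×.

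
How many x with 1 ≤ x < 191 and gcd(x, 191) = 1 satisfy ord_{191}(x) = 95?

72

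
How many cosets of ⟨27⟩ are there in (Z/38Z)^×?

3

The order of 27 must divide φ(38) = φ(2)·φ(19) = 1·18 = 18 = 2 · 3^2.
Divisors of 18: 1, 2, 3, 6, 9, 18.
Test each divisor d:
27^1 ≡ 27 (mod 38)
27^2 ≡ 7 (mod 38)
27^3 ≡ 37 (mod 38)
27^6 ≡ 1 (mod 38) ✓
So ord_38(27) = 6, hence |⟨27⟩| = 6.
The index is φ(38) / ord(27) = 18 / 6 = 3.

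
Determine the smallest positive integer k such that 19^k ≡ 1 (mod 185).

Since 19 ∈ (Z/185Z)^×, its order divides φ(185) = φ(5·37) = (5−1)·(37−1) = 4·36 = 144 = 2^4 · 3^2.
Divisors of 144: 1, 2, 3, 4, 6, 8, 9, 12, 16, 18, 24, 36, 48, 72, 144.
Compute 19^d (mod 185) for the divisors d until we hit 1:
19^1 ≡ 19
19^2 ≡ 176
19^3 ≡ 14
19^4 ≡ 81
19^6 ≡ 11
19^8 ≡ 86
19^9 ≡ 154
19^12 ≡ 121
19^16 ≡ 181
19^18 ≡ 36
19^24 ≡ 26
19^36 ≡ 1
The smallest such exponent is 36, so the order of 19 is 36.

36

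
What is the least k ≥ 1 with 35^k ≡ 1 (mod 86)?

By Lagrange's theorem, ord_86(35) divides φ(86) = φ(2)·φ(43) = 1·42 = 42 = 2 · 3 · 7.
Divisors of 42: 1, 2, 3, 6, 7, 14, 21, 42.
Check 35^d mod 86 for each divisor in increasing order:
35^1 ≡ 35 (mod 86)
35^2 ≡ 21 (mod 86)
35^3 ≡ 47 (mod 86)
35^6 ≡ 59 (mod 86)
35^7 ≡ 1 (mod 86) ✓
Hence ord(35) = 7.

7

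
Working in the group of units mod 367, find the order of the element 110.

183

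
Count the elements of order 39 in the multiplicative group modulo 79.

24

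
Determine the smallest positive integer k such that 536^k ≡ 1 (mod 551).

252

The order of 536 must divide φ(551) = φ(19·29) = (19−1)·(29−1) = 18·28 = 504 = 2^3 · 3^2 · 7.
Divisors of 504: 1, 2, 3, 4, 6, 7, 8, 9, 12, 14, 18, 21, 24, 28, 36, 42, 56, 63, 72, 84, 126, 168, 252, 504.
Test each divisor d:
536^1 ≡ 536 (mod 551)
536^2 ≡ 225 (mod 551)
536^3 ≡ 482 (mod 551)
536^4 ≡ 484 (mod 551)
536^6 ≡ 353 (mod 551)
536^7 ≡ 215 (mod 551)
536^8 ≡ 81 (mod 551)
536^9 ≡ 438 (mod 551)
536^12 ≡ 83 (mod 551)
536^14 ≡ 492 (mod 551)
536^18 ≡ 96 (mod 551)
536^21 ≡ 539 (mod 551)
536^24 ≡ 277 (mod 551)
536^28 ≡ 175 (mod 551)
536^36 ≡ 400 (mod 551)
536^42 ≡ 144 (mod 551)
536^56 ≡ 320 (mod 551)
536^63 ≡ 476 (mod 551)
536^72 ≡ 210 (mod 551)
536^84 ≡ 349 (mod 551)
536^126 ≡ 115 (mod 551)
536^168 ≡ 30 (mod 551)
536^252 ≡ 1 (mod 551) ✓
Hence ord(536) = 252.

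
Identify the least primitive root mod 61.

2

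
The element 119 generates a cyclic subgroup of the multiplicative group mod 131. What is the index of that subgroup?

1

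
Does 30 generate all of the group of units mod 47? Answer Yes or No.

φ(47) = 47 − 1 = 46 = 2 · 23.
30 is a primitive root mod 47 iff 30^(φ(47)/q) ≢ 1 for every prime q | φ(47), i.e. q ∈ {2, 23}.
30^23 ≡ 46 (mod 47)  [q = 2: ≢ 1 ✓]
30^2 ≡ 7 (mod 47)  [q = 23: ≢ 1 ✓]
None equal 1, so ord_47(30) = 46: 30 is a primitive root.

Yes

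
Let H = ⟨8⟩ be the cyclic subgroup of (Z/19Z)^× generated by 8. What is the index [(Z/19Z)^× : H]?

3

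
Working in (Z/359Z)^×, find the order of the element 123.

The order of 123 must divide φ(359) = 359 − 1 = 358 = 2 · 179.
Divisors of 358: 1, 2, 179, 358.
Evaluate successive powers at the divisors of 358:
123^1 ≡ 123 (mod 359)
123^2 ≡ 51 (mod 359)
123^179 ≡ 1 (mod 359) ✓
Therefore the multiplicative order of 123 modulo 359 is 179.

179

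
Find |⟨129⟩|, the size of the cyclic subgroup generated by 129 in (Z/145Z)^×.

By Lagrange's theorem, ord_145(129) divides φ(145) = φ(5·29) = (5−1)·(29−1) = 4·28 = 112 = 2^4 · 7.
Divisors of 112: 1, 2, 4, 7, 8, 14, 16, 28, 56, 112.
Check 129^d mod 145 for each divisor in increasing order:
129^1 ≡ 129
129^2 ≡ 111
129^4 ≡ 141
129^7 ≡ 144
129^8 ≡ 16
129^14 ≡ 1
So ord_145(129) = 14.

14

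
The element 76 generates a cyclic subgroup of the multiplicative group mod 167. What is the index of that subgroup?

2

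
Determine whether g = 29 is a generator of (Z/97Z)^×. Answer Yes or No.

Yes

φ(97) = 97 − 1 = 96 = 2^5 · 3.
An element g generates (Z/97Z)^× iff g^(96/q) ≢ 1 (mod 97) for each prime q ∈ {2, 3}.
29^48 ≡ 96 (mod 97)  [q = 2: ≢ 1 ✓]
29^32 ≡ 35 (mod 97)  [q = 3: ≢ 1 ✓]
None equal 1, so ord_97(29) = 96: 29 is a primitive root.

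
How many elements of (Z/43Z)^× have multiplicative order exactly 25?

φ(43) = 43 − 1 = 42 = 2 · 3 · 7.
(Z/43Z)^× is cyclic (|G| = 42); a cyclic group of order m has exactly φ(d) elements of each order d | m, and none otherwise.
Since 25 ∤ 42, the count is 0.

0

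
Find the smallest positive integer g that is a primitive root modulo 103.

5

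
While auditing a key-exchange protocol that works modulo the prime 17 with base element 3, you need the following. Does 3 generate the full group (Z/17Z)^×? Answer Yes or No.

Yes

φ(17) = 17 − 1 = 16 = 2^4.
Test 3^(16/q) mod 17 for each prime factor q of 16:
3^8 ≡ 16 (mod 17)  [q = 2: ≢ 1 ✓]
All checks pass, so 3 has order 16 and is a primitive root modulo 17.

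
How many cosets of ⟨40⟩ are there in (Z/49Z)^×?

1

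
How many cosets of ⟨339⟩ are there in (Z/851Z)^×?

18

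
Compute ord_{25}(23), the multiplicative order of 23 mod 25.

ord(23) | φ(25) = φ(5^2) = 5·(5−1) = 20 = 2^2 · 5.
Divisors of 20: 1, 2, 4, 5, 10, 20.
Check 23^d mod 25 for each divisor in increasing order:
23^1 ≡ 23 (mod 25)
23^2 ≡ 4 (mod 25)
23^4 ≡ 16 (mod 25)
23^5 ≡ 18 (mod 25)
23^10 ≡ 24 (mod 25)
23^20 ≡ 1 (mod 25) ✓
The smallest such exponent is 20, so the order of 23 is 20.

20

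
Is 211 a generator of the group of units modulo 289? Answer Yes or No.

Yes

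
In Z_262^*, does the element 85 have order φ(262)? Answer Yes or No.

Yes

φ(262) = φ(2)·φ(131) = 1·130 = 130 = 2 · 5 · 13.
It suffices to check that the order of 85 is not a proper divisor of 130: compute 85^(130/q) for q ∈ {2, 5, 13}.
85^65 ≡ 261 (mod 262)  [q = 2: ≢ 1 ✓]
85^26 ≡ 89 (mod 262)  [q = 5: ≢ 1 ✓]
85^10 ≡ 63 (mod 262)  [q = 13: ≢ 1 ✓]
Every test exponent gives a nontrivial residue, hence 85 generates the full group.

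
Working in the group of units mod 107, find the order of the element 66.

ord(66) | φ(107) = 107 − 1 = 106 = 2 · 53.
Divisors of 106: 1, 2, 53, 106.
Compute 66^d (mod 107) for the divisors d until we hit 1:
66^1 ≡ 66
66^2 ≡ 76
66^53 ≡ 106
66^106 ≡ 1
Therefore the multiplicative order of 66 modulo 107 is 106.

106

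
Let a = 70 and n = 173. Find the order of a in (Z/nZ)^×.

The order of 70 must divide φ(173) = 173 − 1 = 172 = 2^2 · 43.
Divisors of 172: 1, 2, 4, 43, 86, 172.
Evaluate successive powers at the divisors of 172:
70^1 ≡ 70 (mod 173)
70^2 ≡ 56 (mod 173)
70^4 ≡ 22 (mod 173)
70^43 ≡ 93 (mod 173)
70^86 ≡ 172 (mod 173)
70^172 ≡ 1 (mod 173) ✓
Hence ord(70) = 172.

172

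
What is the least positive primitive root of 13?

φ(13) = 13 − 1 = 12 = 2^2 · 3.
g is a primitive root iff g^(12/q) ≢ 1 (mod 13) for each prime q ∈ {2, 3}.
g = 2: 2^6 ≡ 12; 2^4 ≡ 3 — none is 1, so 2 is a primitive root.
The smallest primitive root modulo 13 is 2.

2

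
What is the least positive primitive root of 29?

φ(29) = 29 − 1 = 28 = 2^2 · 7.
g is a primitive root iff g^(28/q) ≢ 1 (mod 29) for each prime q ∈ {2, 7}.
g = 2: 2^14 ≡ 28; 2^4 ≡ 16 — none is 1, so 2 is a primitive root.
So 2 is the smallest generator of (Z/29Z)^×.

2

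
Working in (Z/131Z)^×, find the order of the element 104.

130

By Lagrange's theorem, ord_131(104) divides φ(131) = 131 − 1 = 130 = 2 · 5 · 13.
Divisors of 130: 1, 2, 5, 10, 13, 26, 65, 130.
Compute 104^d (mod 131) for the divisors d until we hit 1:
104^1 ≡ 104
104^2 ≡ 74
104^5 ≡ 47
104^10 ≡ 113
104^13 ≡ 70
104^26 ≡ 53
104^65 ≡ 130
104^130 ≡ 1
Therefore the multiplicative order of 104 modulo 131 is 130.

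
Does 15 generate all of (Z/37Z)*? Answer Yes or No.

φ(37) = 37 − 1 = 36 = 2^2 · 3^2.
It suffices to check that the order of 15 is not a proper divisor of 36: compute 15^(36/q) for q ∈ {2, 3}.
15^18 ≡ 36 (mod 37)  [q = 2: ≢ 1 ✓]
15^12 ≡ 26 (mod 37)  [q = 3: ≢ 1 ✓]
None equal 1, so ord_37(15) = 36: 15 is a primitive root.

Yes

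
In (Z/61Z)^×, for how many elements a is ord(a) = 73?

φ(61) = 61 − 1 = 60 = 2^2 · 3 · 5.
(Z/61Z)^× is cyclic (|G| = 60); a cyclic group of order m has exactly φ(d) elements of each order d | m, and none otherwise.
Since 73 ∤ 60, the count is 0.

0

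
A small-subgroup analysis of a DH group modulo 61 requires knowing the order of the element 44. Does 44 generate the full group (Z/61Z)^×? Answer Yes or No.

Yes

φ(61) = 61 − 1 = 60 = 2^2 · 3 · 5.
An element g generates (Z/61Z)^× iff g^(60/q) ≢ 1 (mod 61) for each prime q ∈ {2, 3, 5}.
44^30 ≡ 60 (mod 61)  [q = 2: ≢ 1 ✓]
44^20 ≡ 13 (mod 61)  [q = 3: ≢ 1 ✓]
44^12 ≡ 20 (mod 61)  [q = 5: ≢ 1 ✓]
Every test exponent gives a nontrivial residue, hence 44 generates the full group.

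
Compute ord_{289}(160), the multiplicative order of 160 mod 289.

Since 160 ∈ (Z/289Z)^×, its order divides φ(289) = φ(17^2) = 17·(17−1) = 272 = 2^4 · 17.
Divisors of 272: 1, 2, 4, 8, 16, 17, 34, 68, 136, 272.
Check 160^d mod 289 for each divisor in increasing order:
160^1 ≡ 160 (mod 289)
160^2 ≡ 168 (mod 289)
160^4 ≡ 191 (mod 289)
160^8 ≡ 67 (mod 289)
160^16 ≡ 154 (mod 289)
160^17 ≡ 75 (mod 289)
160^34 ≡ 134 (mod 289)
160^68 ≡ 38 (mod 289)
160^136 ≡ 288 (mod 289)
160^272 ≡ 1 (mod 289) ✓
Hence ord(160) = 272.

272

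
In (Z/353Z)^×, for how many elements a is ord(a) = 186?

0

φ(353) = 353 − 1 = 352 = 2^5 · 11.
(Z/353Z)^× is cyclic (|G| = 352); a cyclic group of order m has exactly φ(d) elements of each order d | m, and none otherwise.
186 does not divide 352, so no element of (Z/353Z)^× has order 186.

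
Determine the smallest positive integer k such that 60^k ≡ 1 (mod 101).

20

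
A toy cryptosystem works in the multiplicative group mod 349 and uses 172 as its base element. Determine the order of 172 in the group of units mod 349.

348

The order of 172 must divide φ(349) = 349 − 1 = 348 = 2^2 · 3 · 29.
Divisors of 348: 1, 2, 3, 4, 6, 12, 29, 58, 87, 116, 174, 348.
Evaluate successive powers at the divisors of 348:
172^1 ≡ 172 (mod 349)
172^2 ≡ 268 (mod 349)
172^3 ≡ 28 (mod 349)
172^4 ≡ 279 (mod 349)
172^6 ≡ 86 (mod 349)
172^12 ≡ 67 (mod 349)
172^29 ≡ 325 (mod 349)
172^58 ≡ 227 (mod 349)
172^87 ≡ 136 (mod 349)
172^116 ≡ 226 (mod 349)
172^174 ≡ 348 (mod 349)
172^348 ≡ 1 (mod 349) ✓
Therefore the multiplicative order of 172 modulo 349 is 348.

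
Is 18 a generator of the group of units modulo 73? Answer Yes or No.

No

φ(73) = 73 − 1 = 72 = 2^3 · 3^2.
Test 18^(72/q) mod 73 for each prime factor q of 72:
18^36 ≡ 1 (mod 73)  [q = 2: ≡ 1 ✗]
18^24 ≡ 64 (mod 73)  [q = 3: ≢ 1 ✓]
Since 18^36 ≡ 1, the order of 18 divides 36 < 72, so 18 is not a primitive root.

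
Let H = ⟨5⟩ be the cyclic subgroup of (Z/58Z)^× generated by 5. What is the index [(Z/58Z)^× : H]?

ord(5) | φ(58) = φ(2)·φ(29) = 1·28 = 28 = 2^2 · 7.
Divisors of 28: 1, 2, 4, 7, 14, 28.
Compute 5^d (mod 58) for the divisors d until we hit 1:
5^1 ≡ 5
5^2 ≡ 25
5^4 ≡ 45
5^7 ≡ 57
5^14 ≡ 1
So ord_58(5) = 14, hence |⟨5⟩| = 14.
Index = |(Z/58Z)^×| / |⟨5⟩| = 28 / 14 = 2.

2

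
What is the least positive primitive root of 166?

φ(166) = φ(2)·φ(83) = 1·82 = 82 = 2 · 41.
g is a primitive root iff g^(82/q) ≢ 1 (mod 166) for each prime q ∈ {2, 41}.
g = 2: gcd(2, 166) = 2 > 1, not a unit — skip.
g = 3: 3^41 ≡ 1 — hits 1, so not a primitive root.
g = 4: gcd(4, 166) = 2 > 1, not a unit — skip.
g = 5: 5^41 ≡ 165; 5^2 ≡ 25 — none is 1, so 5 is a primitive root.
So 5 is the smallest generator of (Z/166Z)^×.

5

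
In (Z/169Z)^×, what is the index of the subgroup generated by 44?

Since 44 ∈ (Z/169Z)^×, its order divides φ(169) = φ(13^2) = 13·(13−1) = 156 = 2^2 · 3 · 13.
Divisors of 156: 1, 2, 3, 4, 6, 12, 13, 26, 39, 52, 78, 156.
Evaluate successive powers at the divisors of 156:
44^1 ≡ 44 (mod 169)
44^2 ≡ 77 (mod 169)
44^3 ≡ 8 (mod 169)
44^4 ≡ 14 (mod 169)
44^6 ≡ 64 (mod 169)
44^12 ≡ 40 (mod 169)
44^13 ≡ 70 (mod 169)
44^26 ≡ 168 (mod 169)
44^39 ≡ 99 (mod 169)
44^52 ≡ 1 (mod 169) ✓
The order of 44 is 52, so the subgroup it generates has 52 elements.
[(Z/169Z)^× : ⟨44⟩] = 156/52 = 3.

3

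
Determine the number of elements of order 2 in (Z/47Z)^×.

1

φ(47) = 47 − 1 = 46 = 2 · 23.
In a cyclic group of order 46, there are φ(d) elements of order d for each divisor d of 46, and zero for non-divisors.
2 | 46, and φ(2) = 2 − 1 = 1.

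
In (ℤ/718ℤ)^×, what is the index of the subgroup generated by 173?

2

The order of 173 must divide φ(718) = φ(2)·φ(359) = 1·358 = 358 = 2 · 179.
Divisors of 358: 1, 2, 179, 358.
Compute 173^d (mod 718) for the divisors d until we hit 1:
173^1 ≡ 173 (mod 718)
173^2 ≡ 491 (mod 718)
173^179 ≡ 1 (mod 718) ✓
So ord_718(173) = 179, hence |⟨173⟩| = 179.
The index is φ(718) / ord(173) = 358 / 179 = 2.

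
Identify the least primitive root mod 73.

φ(73) = 73 − 1 = 72 = 2^3 · 3^2.
g is a primitive root iff g^(72/q) ≢ 1 (mod 73) for each prime q ∈ {2, 3}.
g = 2: 2^36 ≡ 1 — hits 1, so not a primitive root.
g = 3: 3^36 ≡ 1 — hits 1, so not a primitive root.
g = 4: 4^36 ≡ 1 — hits 1, so not a primitive root.
g = 5: 5^36 ≡ 72; 5^24 ≡ 8 — none is 1, so 5 is a primitive root.
The smallest primitive root modulo 73 is 5.

5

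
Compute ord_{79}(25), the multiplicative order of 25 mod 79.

ord(25) | φ(79) = 79 − 1 = 78 = 2 · 3 · 13.
Divisors of 78: 1, 2, 3, 6, 13, 26, 39, 78.
Check 25^d mod 79 for each divisor in increasing order:
25^1 ≡ 25 (mod 79)
25^2 ≡ 72 (mod 79)
25^3 ≡ 62 (mod 79)
25^6 ≡ 52 (mod 79)
25^13 ≡ 55 (mod 79)
25^26 ≡ 23 (mod 79)
25^39 ≡ 1 (mod 79) ✓
Therefore the multiplicative order of 25 modulo 79 is 39.

39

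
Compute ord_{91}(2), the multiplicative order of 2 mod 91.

The order of 2 must divide φ(91) = φ(7·13) = (7−1)·(13−1) = 6·12 = 72 = 2^3 · 3^2.
Divisors of 72: 1, 2, 3, 4, 6, 8, 9, 12, 18, 24, 36, 72.
Check 2^d mod 91 for each divisor in increasing order:
2^1 ≡ 2 (mod 91)
2^2 ≡ 4 (mod 91)
2^3 ≡ 8 (mod 91)
2^4 ≡ 16 (mod 91)
2^6 ≡ 64 (mod 91)
2^8 ≡ 74 (mod 91)
2^9 ≡ 57 (mod 91)
2^12 ≡ 1 (mod 91) ✓
Hence ord(2) = 12.

12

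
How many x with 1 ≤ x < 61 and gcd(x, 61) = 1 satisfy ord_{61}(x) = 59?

0

φ(61) = 61 − 1 = 60 = 2^2 · 3 · 5.
In a cyclic group of order 60, there are φ(d) elements of order d for each divisor d of 60, and zero for non-divisors.
59 does not divide 60, so no element of (Z/61Z)^× has order 59.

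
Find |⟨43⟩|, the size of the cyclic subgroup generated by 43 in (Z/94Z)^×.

46

ord(43) | φ(94) = φ(2)·φ(47) = 1·46 = 46 = 2 · 23.
Divisors of 46: 1, 2, 23, 46.
Test each divisor d:
43^1 ≡ 43 (mod 94)
43^2 ≡ 63 (mod 94)
43^23 ≡ 93 (mod 94)
43^46 ≡ 1 (mod 94) ✓
So ord_94(43) = 46.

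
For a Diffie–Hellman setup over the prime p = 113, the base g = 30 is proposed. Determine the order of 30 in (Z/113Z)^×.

7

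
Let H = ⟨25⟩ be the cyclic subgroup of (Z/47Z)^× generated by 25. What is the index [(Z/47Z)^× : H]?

Since 25 ∈ (Z/47Z)^×, its order divides φ(47) = 47 − 1 = 46 = 2 · 23.
Divisors of 46: 1, 2, 23, 46.
Check 25^d mod 47 for each divisor in increasing order:
25^1 ≡ 25 (mod 47)
25^2 ≡ 14 (mod 47)
25^23 ≡ 1 (mod 47) ✓
Thus |⟨25⟩| = ord(25) = 23.
The index is φ(47) / ord(25) = 46 / 23 = 2.

2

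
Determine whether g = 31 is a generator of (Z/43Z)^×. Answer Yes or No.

No

φ(43) = 43 − 1 = 42 = 2 · 3 · 7.
Test 31^(42/q) mod 43 for each prime factor q of 42:
31^21 ≡ 1 (mod 43)  [q = 2: ≡ 1 ✗]
31^14 ≡ 36 (mod 43)  [q = 3: ≢ 1 ✓]
31^6 ≡ 21 (mod 43)  [q = 7: ≢ 1 ✓]
The check at q = 2 fails, so 31 generates a proper subgroup.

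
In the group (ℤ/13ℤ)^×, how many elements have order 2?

1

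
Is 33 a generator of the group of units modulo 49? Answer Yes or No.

φ(49) = φ(7^2) = 7·(7−1) = 42 = 2 · 3 · 7.
33 is a primitive root mod 49 iff 33^(φ(49)/q) ≢ 1 for every prime q | φ(49), i.e. q ∈ {2, 3, 7}.
33^21 ≡ 48 (mod 49)  [q = 2: ≢ 1 ✓]
33^14 ≡ 18 (mod 49)  [q = 3: ≢ 1 ✓]
33^6 ≡ 8 (mod 49)  [q = 7: ≢ 1 ✓]
Every test exponent gives a nontrivial residue, hence 33 generates the full group.

Yes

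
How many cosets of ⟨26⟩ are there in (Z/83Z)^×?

Since 26 ∈ (Z/83Z)^×, its order divides φ(83) = 83 − 1 = 82 = 2 · 41.
Divisors of 82: 1, 2, 41, 82.
Evaluate successive powers at the divisors of 82:
26^1 ≡ 26 (mod 83)
26^2 ≡ 12 (mod 83)
26^41 ≡ 1 (mod 83) ✓
So ord_83(26) = 41, hence |⟨26⟩| = 41.
Index = |(Z/83Z)^×| / |⟨26⟩| = 82 / 41 = 2.

2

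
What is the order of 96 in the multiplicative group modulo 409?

51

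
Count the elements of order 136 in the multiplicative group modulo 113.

0

φ(113) = 113 − 1 = 112 = 2^4 · 7.
Since (Z/113Z)^× is cyclic of order 112, the number of elements of order d is φ(d) when d | 112 and 0 otherwise.
Since 136 ∤ 112, the count is 0.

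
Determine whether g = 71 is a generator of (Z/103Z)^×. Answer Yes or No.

Yes

φ(103) = 103 − 1 = 102 = 2 · 3 · 17.
It suffices to check that the order of 71 is not a proper divisor of 102: compute 71^(102/q) for q ∈ {2, 3, 17}.
71^51 ≡ 102 (mod 103)  [q = 2: ≢ 1 ✓]
71^34 ≡ 56 (mod 103)  [q = 3: ≢ 1 ✓]
71^6 ≡ 93 (mod 103)  [q = 17: ≢ 1 ✓]
None equal 1, so ord_103(71) = 102: 71 is a primitive root.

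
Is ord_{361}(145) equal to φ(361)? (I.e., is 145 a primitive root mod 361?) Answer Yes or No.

No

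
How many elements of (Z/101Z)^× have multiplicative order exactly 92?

φ(101) = 101 − 1 = 100 = 2^2 · 5^2.
(Z/101Z)^× is cyclic (|G| = 100); a cyclic group of order m has exactly φ(d) elements of each order d | m, and none otherwise.
Here 100 is not a multiple of 92, so there are no elements of order 92.

0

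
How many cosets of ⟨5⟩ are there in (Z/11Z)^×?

2

The order of 5 must divide φ(11) = 11 − 1 = 10 = 2 · 5.
Divisors of 10: 1, 2, 5, 10.
Compute 5^d (mod 11) for the divisors d until we hit 1:
5^1 ≡ 5
5^2 ≡ 3
5^5 ≡ 1
The order of 5 is 5, so the subgroup it generates has 5 elements.
[(Z/11Z)^× : ⟨5⟩] = 10/5 = 2.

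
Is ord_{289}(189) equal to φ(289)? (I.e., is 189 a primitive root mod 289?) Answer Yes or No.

No

φ(289) = φ(17^2) = 17·(17−1) = 272 = 2^4 · 17.
It suffices to check that the order of 189 is not a proper divisor of 272: compute 189^(272/q) for q ∈ {2, 17}.
189^136 ≡ 1 (mod 289)  [q = 2: ≡ 1 ✗]
189^16 ≡ 273 (mod 289)  [q = 17: ≢ 1 ✓]
189^136 ≡ 1 shows ord(189) | 136, strictly less than φ(289); not a primitive root.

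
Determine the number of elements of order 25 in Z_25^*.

0

φ(25) = φ(5^2) = 5·(5−1) = 20 = 2^2 · 5.
Since (Z/25Z)^× is cyclic of order 20, the number of elements of order d is φ(d) when d | 20 and 0 otherwise.
Here 20 is not a multiple of 25, so there are no elements of order 25.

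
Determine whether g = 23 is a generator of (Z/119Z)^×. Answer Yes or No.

No

119 = 7 · 17 is a product of two distinct odd primes, so (Z/119Z)^× ≅ (Z/7Z)^× × (Z/17Z)^× is not cyclic.
No primitive root modulo 119 exists; in particular 23 is not one.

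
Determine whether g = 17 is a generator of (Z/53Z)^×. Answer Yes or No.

φ(53) = 53 − 1 = 52 = 2^2 · 13.
17 is a primitive root mod 53 iff 17^(φ(53)/q) ≢ 1 for every prime q | φ(53), i.e. q ∈ {2, 13}.
17^26 ≡ 1 (mod 53)  [q = 2: ≡ 1 ✗]
17^4 ≡ 46 (mod 53)  [q = 13: ≢ 1 ✓]
Since 17^26 ≡ 1, the order of 17 divides 26 < 52, so 17 is not a primitive root.

No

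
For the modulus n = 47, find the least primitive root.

5

φ(47) = 47 − 1 = 46 = 2 · 23.
g is a primitive root iff g^(46/q) ≢ 1 (mod 47) for each prime q ∈ {2, 23}.
g = 2: 2^23 ≡ 1 — hits 1, so not a primitive root.
g = 3: 3^23 ≡ 1 — hits 1, so not a primitive root.
g = 4: 4^23 ≡ 1 — hits 1, so not a primitive root.
g = 5: 5^23 ≡ 46; 5^2 ≡ 25 — none is 1, so 5 is a primitive root.
The smallest primitive root modulo 47 is 5.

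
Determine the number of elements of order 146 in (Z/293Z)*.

72

φ(293) = 293 − 1 = 292 = 2^2 · 73.
Since (Z/293Z)^× is cyclic of order 292, the number of elements of order d is φ(d) when d | 292 and 0 otherwise.
146 = 2 · 73 divides 292, and φ(146) = 72.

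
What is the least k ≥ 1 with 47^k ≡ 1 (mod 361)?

171

ord(47) | φ(361) = φ(19^2) = 19·(19−1) = 342 = 2 · 3^2 · 19.
Divisors of 342: 1, 2, 3, 6, 9, 18, 19, 38, 57, 114, 171, 342.
Evaluate successive powers at the divisors of 342:
47^1 ≡ 47
47^2 ≡ 43
47^3 ≡ 216
47^6 ≡ 87
47^9 ≡ 20
47^18 ≡ 39
47^19 ≡ 28
47^38 ≡ 62
47^57 ≡ 292
47^114 ≡ 68
47^171 ≡ 1
The smallest such exponent is 171, so the order of 47 is 171.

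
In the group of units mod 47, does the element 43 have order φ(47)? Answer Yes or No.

φ(47) = 47 − 1 = 46 = 2 · 23.
It suffices to check that the order of 43 is not a proper divisor of 46: compute 43^(46/q) for q ∈ {2, 23}.
43^23 ≡ 46 (mod 47)  [q = 2: ≢ 1 ✓]
43^2 ≡ 16 (mod 47)  [q = 23: ≢ 1 ✓]
None equal 1, so ord_47(43) = 46: 43 is a primitive root.

Yes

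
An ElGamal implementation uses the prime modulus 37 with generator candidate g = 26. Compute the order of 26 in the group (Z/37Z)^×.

The order of 26 must divide φ(37) = 37 − 1 = 36 = 2^2 · 3^2.
Divisors of 36: 1, 2, 3, 4, 6, 9, 12, 18, 36.
Check 26^d mod 37 for each divisor in increasing order:
26^1 ≡ 26 (mod 37)
26^2 ≡ 10 (mod 37)
26^3 ≡ 1 (mod 37) ✓
The smallest such exponent is 3, so the order of 26 is 3.

3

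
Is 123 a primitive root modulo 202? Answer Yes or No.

No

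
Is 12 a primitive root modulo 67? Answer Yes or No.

φ(67) = 67 − 1 = 66 = 2 · 3 · 11.
Test 12^(66/q) mod 67 for each prime factor q of 66:
12^33 ≡ 66 (mod 67)  [q = 2: ≢ 1 ✓]
12^22 ≡ 29 (mod 67)  [q = 3: ≢ 1 ✓]
12^6 ≡ 62 (mod 67)  [q = 11: ≢ 1 ✓]
None equal 1, so ord_67(12) = 66: 12 is a primitive root.

Yes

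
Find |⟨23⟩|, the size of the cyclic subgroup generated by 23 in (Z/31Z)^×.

ord(23) | φ(31) = 31 − 1 = 30 = 2 · 3 · 5.
Divisors of 30: 1, 2, 3, 5, 6, 10, 15, 30.
Compute 23^d (mod 31) for the divisors d until we hit 1:
23^1 ≡ 23 (mod 31)
23^2 ≡ 2 (mod 31)
23^3 ≡ 15 (mod 31)
23^5 ≡ 30 (mod 31)
23^6 ≡ 8 (mod 31)
23^10 ≡ 1 (mod 31) ✓
So ord_31(23) = 10.

10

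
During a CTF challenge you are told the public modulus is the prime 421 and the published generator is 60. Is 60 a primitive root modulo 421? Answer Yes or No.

φ(421) = 421 − 1 = 420 = 2^2 · 3 · 5 · 7.
Test 60^(420/q) mod 421 for each prime factor q of 420:
60^210 ≡ 1 (mod 421)  [q = 2: ≡ 1 ✗]
60^140 ≡ 1 (mod 421)  [q = 3: ≡ 1 ✗]
60^84 ≡ 252 (mod 421)  [q = 5: ≢ 1 ✓]
60^60 ≡ 247 (mod 421)  [q = 7: ≢ 1 ✓]
Since 60^210 ≡ 1, the order of 60 divides 210 < 420, so 60 is not a primitive root.

No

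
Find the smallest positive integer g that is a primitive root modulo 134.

7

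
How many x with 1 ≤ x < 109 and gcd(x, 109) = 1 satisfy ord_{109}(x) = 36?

12

φ(109) = 109 − 1 = 108 = 2^2 · 3^3.
(Z/109Z)^× is cyclic (|G| = 108); a cyclic group of order m has exactly φ(d) elements of each order d | m, and none otherwise.
36 = 2^2 · 3^2 divides 108, and φ(36) = 12.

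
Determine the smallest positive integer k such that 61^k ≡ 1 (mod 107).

Since 61 ∈ (Z/107Z)^×, its order divides φ(107) = 107 − 1 = 106 = 2 · 53.
Divisors of 106: 1, 2, 53, 106.
Evaluate successive powers at the divisors of 106:
61^1 ≡ 61 (mod 107)
61^2 ≡ 83 (mod 107)
61^53 ≡ 1 (mod 107) ✓
Hence ord(61) = 53.

53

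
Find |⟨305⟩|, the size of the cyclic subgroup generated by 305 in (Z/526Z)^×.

262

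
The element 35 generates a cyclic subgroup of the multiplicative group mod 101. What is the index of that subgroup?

Since 35 ∈ (Z/101Z)^×, its order divides φ(101) = 101 − 1 = 100 = 2^2 · 5^2.
Divisors of 100: 1, 2, 4, 5, 10, 20, 25, 50, 100.
Evaluate successive powers at the divisors of 100:
35^1 ≡ 35
35^2 ≡ 13
35^4 ≡ 68
35^5 ≡ 57
35^10 ≡ 17
35^20 ≡ 87
35^25 ≡ 10
35^50 ≡ 100
35^100 ≡ 1
The order of 35 is 100, so the subgroup it generates has 100 elements.
The index is φ(101) / ord(35) = 100 / 100 = 1.

1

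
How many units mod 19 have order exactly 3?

φ(19) = 19 − 1 = 18 = 2 · 3^2.
In a cyclic group of order 18, there are φ(d) elements of order d for each divisor d of 18, and zero for non-divisors.
3 | 18, and φ(3) = 3 − 1 = 2.

2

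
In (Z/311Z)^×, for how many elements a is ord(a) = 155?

120

φ(311) = 311 − 1 = 310 = 2 · 5 · 31.
In a cyclic group of order 310, there are φ(d) elements of order d for each divisor d of 310, and zero for non-divisors.
155 = 5 · 31 divides 310, and φ(155) = 120.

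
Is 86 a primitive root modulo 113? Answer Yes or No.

φ(113) = 113 − 1 = 112 = 2^4 · 7.
Test 86^(112/q) mod 113 for each prime factor q of 112:
86^56 ≡ 112 (mod 113)  [q = 2: ≢ 1 ✓]
86^16 ≡ 16 (mod 113)  [q = 7: ≢ 1 ✓]
All checks pass, so 86 has order 112 and is a primitive root modulo 113.

Yes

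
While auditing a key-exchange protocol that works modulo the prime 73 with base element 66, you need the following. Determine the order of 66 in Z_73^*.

24

ord(66) | φ(73) = 73 − 1 = 72 = 2^3 · 3^2.
Divisors of 72: 1, 2, 3, 4, 6, 8, 9, 12, 18, 24, 36, 72.
Test each divisor d:
66^1 ≡ 66
66^2 ≡ 49
66^3 ≡ 22
66^4 ≡ 65
66^6 ≡ 46
66^8 ≡ 64
66^9 ≡ 63
66^12 ≡ 72
66^18 ≡ 27
66^24 ≡ 1
The smallest such exponent is 24, so the order of 66 is 24.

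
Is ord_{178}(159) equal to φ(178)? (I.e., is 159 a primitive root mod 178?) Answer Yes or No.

Yes

φ(178) = φ(2)·φ(89) = 1·88 = 88 = 2^3 · 11.
Test 159^(88/q) mod 178 for each prime factor q of 88:
159^44 ≡ 177 (mod 178)  [q = 2: ≢ 1 ✓]
159^8 ≡ 91 (mod 178)  [q = 11: ≢ 1 ✓]
All checks pass, so 159 has order 88 and is a primitive root modulo 178.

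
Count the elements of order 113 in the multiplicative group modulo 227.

φ(227) = 227 − 1 = 226 = 2 · 113.
(Z/227Z)^× is cyclic (|G| = 226); a cyclic group of order m has exactly φ(d) elements of each order d | m, and none otherwise.
113 | 226, and φ(113) = 113 − 1 = 112.

112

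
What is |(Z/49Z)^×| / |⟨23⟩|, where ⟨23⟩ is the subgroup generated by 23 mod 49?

2

The order of 23 must divide φ(49) = φ(7^2) = 7·(7−1) = 42 = 2 · 3 · 7.
Divisors of 42: 1, 2, 3, 6, 7, 14, 21, 42.
Evaluate successive powers at the divisors of 42:
23^1 ≡ 23
23^2 ≡ 39
23^3 ≡ 15
23^6 ≡ 29
23^7 ≡ 30
23^14 ≡ 18
23^21 ≡ 1
The order of 23 is 21, so the subgroup it generates has 21 elements.
The index is φ(49) / ord(23) = 42 / 21 = 2.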